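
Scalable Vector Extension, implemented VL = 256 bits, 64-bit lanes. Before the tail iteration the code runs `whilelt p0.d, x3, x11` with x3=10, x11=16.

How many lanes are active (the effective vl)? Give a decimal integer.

register lanes = 256/64 = 4
p0[j] = (10+j < 16); true for j=0..3 → 4 lanes set

vl = 4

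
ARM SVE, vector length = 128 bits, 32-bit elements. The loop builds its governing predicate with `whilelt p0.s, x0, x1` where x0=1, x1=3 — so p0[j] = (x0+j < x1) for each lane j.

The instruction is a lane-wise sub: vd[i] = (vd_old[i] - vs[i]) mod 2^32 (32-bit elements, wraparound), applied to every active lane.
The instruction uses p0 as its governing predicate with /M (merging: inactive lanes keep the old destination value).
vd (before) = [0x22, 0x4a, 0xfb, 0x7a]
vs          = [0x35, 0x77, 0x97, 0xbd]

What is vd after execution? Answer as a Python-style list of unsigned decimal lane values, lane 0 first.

register lanes = 128/32 = 4
whilelt: lane j active iff 1+j < 3 → j < 2 → 2 active
lane  0: sub(0x22,0x35) ⇒ 0xffffffed
lane  1: sub(0x4a,0x77) ⇒ 0xffffffd3
lane  2: tail/keep ⇒ 0xfb
lane  3: tail/keep ⇒ 0x7a

vd = [4294967277, 4294967251, 251, 122]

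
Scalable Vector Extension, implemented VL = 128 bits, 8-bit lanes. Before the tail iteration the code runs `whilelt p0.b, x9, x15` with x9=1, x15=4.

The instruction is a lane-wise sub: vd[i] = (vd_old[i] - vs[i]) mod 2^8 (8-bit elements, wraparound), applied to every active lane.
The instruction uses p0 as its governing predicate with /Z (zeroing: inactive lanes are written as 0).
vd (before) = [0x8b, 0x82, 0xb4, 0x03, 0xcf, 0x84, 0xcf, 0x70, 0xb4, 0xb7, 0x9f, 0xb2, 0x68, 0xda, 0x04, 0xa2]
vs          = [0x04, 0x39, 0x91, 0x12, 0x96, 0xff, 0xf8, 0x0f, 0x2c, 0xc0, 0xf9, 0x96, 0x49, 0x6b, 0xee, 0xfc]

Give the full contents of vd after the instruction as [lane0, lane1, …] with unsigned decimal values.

vd = [135, 73, 35, 0, 0, 0, 0, 0, 0, 0, 0, 0, 0, 0, 0, 0]

lane count: 128 div 8 = 16
active while 1+j < 4, i.e. j ∈ [0,3) capped at 16 ⇒ 3
vd[0] sub(0x8b,0x04) -> 0x87
vd[1] sub(0x82,0x39) -> 0x49
vd[2] sub(0xb4,0x91) -> 0x23
vd[3] tail/zero -> 0x00
vd[4] tail/zero -> 0x00
vd[5] tail/zero -> 0x00
vd[6] tail/zero -> 0x00
vd[7] tail/zero -> 0x00
vd[8] tail/zero -> 0x00
vd[9] tail/zero -> 0x00
vd[10] tail/zero -> 0x00
vd[11] tail/zero -> 0x00
vd[12] tail/zero -> 0x00
vd[13] tail/zero -> 0x00
vd[14] tail/zero -> 0x00
vd[15] tail/zero -> 0x00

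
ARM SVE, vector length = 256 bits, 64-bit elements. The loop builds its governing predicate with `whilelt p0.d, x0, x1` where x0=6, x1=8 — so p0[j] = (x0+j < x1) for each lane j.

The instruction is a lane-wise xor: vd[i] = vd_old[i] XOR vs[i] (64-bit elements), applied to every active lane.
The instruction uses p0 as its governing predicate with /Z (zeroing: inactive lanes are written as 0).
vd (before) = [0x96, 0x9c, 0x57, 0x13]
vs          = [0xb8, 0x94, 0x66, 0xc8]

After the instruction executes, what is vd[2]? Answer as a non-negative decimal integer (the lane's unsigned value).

256-bit reg / 64-bit elem → 4 lanes
p0[j] = (6+j < 8); true for j=0..1 → 2 lanes set
vd[0] xor(0x96,0xb8) -> 0x2e
vd[1] xor(0x9c,0x94) -> 0x08
vd[2] tail/zero -> 0x00
vd[3] tail/zero -> 0x00

vd[2] = 0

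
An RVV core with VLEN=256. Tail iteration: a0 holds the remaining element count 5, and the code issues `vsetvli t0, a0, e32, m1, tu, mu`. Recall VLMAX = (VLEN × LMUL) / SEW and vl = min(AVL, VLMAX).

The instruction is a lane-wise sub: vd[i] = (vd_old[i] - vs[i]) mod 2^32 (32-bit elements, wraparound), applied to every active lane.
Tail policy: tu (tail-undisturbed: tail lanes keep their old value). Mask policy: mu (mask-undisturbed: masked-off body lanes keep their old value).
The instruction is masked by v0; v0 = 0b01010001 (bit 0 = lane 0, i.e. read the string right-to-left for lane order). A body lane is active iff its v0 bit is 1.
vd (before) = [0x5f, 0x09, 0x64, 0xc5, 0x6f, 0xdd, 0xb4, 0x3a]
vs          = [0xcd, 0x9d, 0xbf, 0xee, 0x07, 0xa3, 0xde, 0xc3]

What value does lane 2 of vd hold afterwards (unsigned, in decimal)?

VLMAX = VLEN×LMUL/SEW = 256×1/32 = 8
vl = min(AVL, VLMAX) = min(5, 8) = 5
  i=0: sub(0x5f,0xcd) → 4294967186
  i=1: mask-off/keep → 9
  i=2: mask-off/keep → 100
  i=3: mask-off/keep → 197
  i=4: sub(0x6f,0x07) → 104
  i=5: tail/keep → 221
  i=6: tail/keep → 180
  i=7: tail/keep → 58

vd[2] = 100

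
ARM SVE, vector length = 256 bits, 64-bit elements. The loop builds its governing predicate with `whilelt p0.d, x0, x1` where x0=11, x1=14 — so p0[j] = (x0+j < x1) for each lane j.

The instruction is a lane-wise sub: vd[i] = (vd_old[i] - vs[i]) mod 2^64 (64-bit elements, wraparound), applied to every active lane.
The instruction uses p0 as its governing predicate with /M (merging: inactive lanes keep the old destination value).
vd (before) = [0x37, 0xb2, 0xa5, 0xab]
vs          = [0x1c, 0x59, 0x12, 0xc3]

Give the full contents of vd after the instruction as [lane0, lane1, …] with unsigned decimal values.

register lanes = 256/64 = 4
active while 11+j < 14, i.e. j ∈ [0,3) capped at 4 ⇒ 3
  i=0: sub(0x37,0x1c) → 27
  i=1: sub(0xb2,0x59) → 89
  i=2: sub(0xa5,0x12) → 147
  i=3: tail/keep → 171

vd = [27, 89, 147, 171]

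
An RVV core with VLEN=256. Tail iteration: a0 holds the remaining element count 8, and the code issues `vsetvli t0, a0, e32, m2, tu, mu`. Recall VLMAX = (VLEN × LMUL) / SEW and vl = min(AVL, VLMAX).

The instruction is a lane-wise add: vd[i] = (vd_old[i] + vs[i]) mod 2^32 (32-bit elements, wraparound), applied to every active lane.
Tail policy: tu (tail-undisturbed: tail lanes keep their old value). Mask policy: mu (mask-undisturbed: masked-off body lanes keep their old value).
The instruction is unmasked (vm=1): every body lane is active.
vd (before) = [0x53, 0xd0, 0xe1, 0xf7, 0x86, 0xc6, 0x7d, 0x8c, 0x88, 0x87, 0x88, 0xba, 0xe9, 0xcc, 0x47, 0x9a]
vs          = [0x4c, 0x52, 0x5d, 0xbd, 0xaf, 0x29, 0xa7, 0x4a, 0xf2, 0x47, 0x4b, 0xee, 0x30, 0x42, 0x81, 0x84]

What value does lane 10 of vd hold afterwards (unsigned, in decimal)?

vd[10] = 136

VLMAX = VLEN×LMUL/SEW = 256×2/32 = 16
AVL=8 ≤ VLMAX=16, so vl = 8
lane  0: add(0x53,0x4c) ⇒ 0x9f
lane  1: add(0xd0,0x52) ⇒ 0x122
lane  2: add(0xe1,0x5d) ⇒ 0x13e
lane  3: add(0xf7,0xbd) ⇒ 0x1b4
lane  4: add(0x86,0xaf) ⇒ 0x135
lane  5: add(0xc6,0x29) ⇒ 0xef
lane  6: add(0x7d,0xa7) ⇒ 0x124
lane  7: add(0x8c,0x4a) ⇒ 0xd6
lane  8: tail/keep ⇒ 0x88
lane  9: tail/keep ⇒ 0x87
lane 10: tail/keep ⇒ 0x88
lane 11: tail/keep ⇒ 0xba
lane 12: tail/keep ⇒ 0xe9
lane 13: tail/keep ⇒ 0xcc
lane 14: tail/keep ⇒ 0x47
lane 15: tail/keep ⇒ 0x9a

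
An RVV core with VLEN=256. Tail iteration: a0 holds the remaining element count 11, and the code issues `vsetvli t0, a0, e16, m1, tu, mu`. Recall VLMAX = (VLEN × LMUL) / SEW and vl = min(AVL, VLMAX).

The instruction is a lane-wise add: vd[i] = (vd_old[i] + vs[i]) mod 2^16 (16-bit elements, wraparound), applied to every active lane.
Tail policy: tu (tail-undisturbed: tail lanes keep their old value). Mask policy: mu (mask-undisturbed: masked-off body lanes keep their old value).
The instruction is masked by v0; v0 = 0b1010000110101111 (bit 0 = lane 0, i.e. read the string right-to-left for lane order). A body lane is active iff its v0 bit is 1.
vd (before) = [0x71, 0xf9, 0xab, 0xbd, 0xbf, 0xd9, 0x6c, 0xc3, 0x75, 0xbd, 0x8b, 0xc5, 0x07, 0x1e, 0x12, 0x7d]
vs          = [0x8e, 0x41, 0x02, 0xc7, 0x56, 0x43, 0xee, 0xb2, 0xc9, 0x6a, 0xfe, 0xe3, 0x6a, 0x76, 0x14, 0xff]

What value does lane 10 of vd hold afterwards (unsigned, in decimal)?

VLMAX = VLEN×LMUL/SEW = 256×1/16 = 16
vl ← min(11, 16) = 11
  i=0: add(0x71,0x8e) → 255
  i=1: add(0xf9,0x41) → 314
  i=2: add(0xab,0x02) → 173
  i=3: add(0xbd,0xc7) → 388
  i=4: mask-off/keep → 191
  i=5: add(0xd9,0x43) → 284
  i=6: mask-off/keep → 108
  i=7: add(0xc3,0xb2) → 373
  i=8: add(0x75,0xc9) → 318
  i=9: mask-off/keep → 189
  i=10: mask-off/keep → 139
  i=11: tail/keep → 197
  i=12: tail/keep → 7
  i=13: tail/keep → 30
  i=14: tail/keep → 18
  i=15: tail/keep → 125

vd[10] = 139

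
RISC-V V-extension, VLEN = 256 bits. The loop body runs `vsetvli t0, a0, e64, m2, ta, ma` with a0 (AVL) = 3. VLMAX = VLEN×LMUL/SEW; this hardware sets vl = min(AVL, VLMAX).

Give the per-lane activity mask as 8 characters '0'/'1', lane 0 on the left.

VLMAX = VLEN×LMUL/SEW = 256×2/64 = 8
vl ← min(3, 8) = 3
bits (lane 0 leftmost): 11100000

predicate = 11100000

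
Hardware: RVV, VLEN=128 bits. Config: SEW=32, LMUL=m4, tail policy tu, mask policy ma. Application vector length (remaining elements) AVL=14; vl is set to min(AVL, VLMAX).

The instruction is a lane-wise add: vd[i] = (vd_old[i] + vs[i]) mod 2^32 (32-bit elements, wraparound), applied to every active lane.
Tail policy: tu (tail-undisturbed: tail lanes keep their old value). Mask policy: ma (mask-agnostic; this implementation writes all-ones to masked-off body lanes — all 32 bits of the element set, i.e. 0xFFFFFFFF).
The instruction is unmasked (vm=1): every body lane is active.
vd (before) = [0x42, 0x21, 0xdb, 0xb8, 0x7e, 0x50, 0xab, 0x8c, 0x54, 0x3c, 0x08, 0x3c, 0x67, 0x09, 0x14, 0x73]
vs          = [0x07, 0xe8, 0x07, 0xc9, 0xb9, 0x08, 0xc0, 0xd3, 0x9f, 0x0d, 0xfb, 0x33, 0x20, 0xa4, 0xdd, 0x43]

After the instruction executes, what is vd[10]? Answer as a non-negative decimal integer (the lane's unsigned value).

vd[10] = 259

VLMAX = (128 × 4) / 32 = 16 lanes
AVL=14 ≤ VLMAX=16, so vl = 14
[0] add(0x42,0x07) = 0x49
[1] add(0x21,0xe8) = 0x109
[2] add(0xdb,0x07) = 0xe2
[3] add(0xb8,0xc9) = 0x181
[4] add(0x7e,0xb9) = 0x137
[5] add(0x50,0x08) = 0x58
[6] add(0xab,0xc0) = 0x16b
[7] add(0x8c,0xd3) = 0x15f
[8] add(0x54,0x9f) = 0xf3
[9] add(0x3c,0x0d) = 0x49
[10] add(0x08,0xfb) = 0x103
[11] add(0x3c,0x33) = 0x6f
[12] add(0x67,0x20) = 0x87
[13] add(0x09,0xa4) = 0xad
[14] tail/keep = 0x14
[15] tail/keep = 0x73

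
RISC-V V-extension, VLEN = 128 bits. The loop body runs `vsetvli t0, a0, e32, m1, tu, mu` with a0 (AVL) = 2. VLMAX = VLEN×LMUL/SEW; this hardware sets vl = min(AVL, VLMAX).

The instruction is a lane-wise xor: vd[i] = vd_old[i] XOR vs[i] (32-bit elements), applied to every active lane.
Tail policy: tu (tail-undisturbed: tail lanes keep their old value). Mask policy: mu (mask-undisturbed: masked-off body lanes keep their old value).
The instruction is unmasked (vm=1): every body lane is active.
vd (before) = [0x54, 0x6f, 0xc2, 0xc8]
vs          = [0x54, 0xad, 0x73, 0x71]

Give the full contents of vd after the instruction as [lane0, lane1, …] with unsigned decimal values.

vd = [0, 194, 194, 200]

lanes per group: 128·1/32 = 4
vl ← min(2, 4) = 2
vd[0] xor(0x54,0x54) -> 0x00
vd[1] xor(0x6f,0xad) -> 0xc2
vd[2] tail/keep -> 0xc2
vd[3] tail/keep -> 0xc8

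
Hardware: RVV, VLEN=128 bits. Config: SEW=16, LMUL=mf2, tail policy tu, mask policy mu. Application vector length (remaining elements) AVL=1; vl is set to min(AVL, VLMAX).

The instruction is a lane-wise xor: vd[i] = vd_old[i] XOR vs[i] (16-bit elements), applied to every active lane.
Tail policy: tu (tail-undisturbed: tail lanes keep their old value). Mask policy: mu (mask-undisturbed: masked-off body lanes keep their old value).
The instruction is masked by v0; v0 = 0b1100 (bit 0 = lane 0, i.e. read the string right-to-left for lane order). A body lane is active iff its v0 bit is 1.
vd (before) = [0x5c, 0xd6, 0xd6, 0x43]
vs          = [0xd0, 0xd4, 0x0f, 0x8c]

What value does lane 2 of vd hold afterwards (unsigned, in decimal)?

VLMAX = (128 × 1/2) / 16 = 4 lanes
vl ← min(1, 4) = 1
vd[0] mask-off/keep -> 0x5c
vd[1] tail/keep -> 0xd6
vd[2] tail/keep -> 0xd6
vd[3] tail/keep -> 0x43

vd[2] = 214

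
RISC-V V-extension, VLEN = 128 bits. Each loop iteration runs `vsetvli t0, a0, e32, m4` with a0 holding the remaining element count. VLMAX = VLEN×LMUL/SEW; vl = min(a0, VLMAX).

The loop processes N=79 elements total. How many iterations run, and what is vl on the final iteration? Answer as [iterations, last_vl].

lanes per group: 128·4/32 = 16
N=79: ⌈79/16⌉ = 5 iters; last vl = 79 − 4×16 = 15

[iterations, last_vl] = [5, 15]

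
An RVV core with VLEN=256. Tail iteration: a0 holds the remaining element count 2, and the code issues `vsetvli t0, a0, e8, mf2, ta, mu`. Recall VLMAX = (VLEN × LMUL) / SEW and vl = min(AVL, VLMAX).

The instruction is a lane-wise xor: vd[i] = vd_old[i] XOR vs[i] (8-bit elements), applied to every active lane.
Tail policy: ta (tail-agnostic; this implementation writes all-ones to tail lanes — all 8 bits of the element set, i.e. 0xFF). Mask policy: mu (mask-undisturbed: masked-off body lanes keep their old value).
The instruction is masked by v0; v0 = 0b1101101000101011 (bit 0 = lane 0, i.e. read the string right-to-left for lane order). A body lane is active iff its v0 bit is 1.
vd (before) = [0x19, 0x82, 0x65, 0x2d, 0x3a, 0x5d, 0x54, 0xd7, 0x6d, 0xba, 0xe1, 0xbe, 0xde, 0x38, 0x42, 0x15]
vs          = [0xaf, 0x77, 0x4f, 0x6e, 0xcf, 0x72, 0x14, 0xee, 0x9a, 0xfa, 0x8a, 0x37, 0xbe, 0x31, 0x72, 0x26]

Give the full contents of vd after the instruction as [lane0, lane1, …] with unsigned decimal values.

lanes per group: 256·1/2/8 = 16
vl = min(AVL, VLMAX) = min(2, 16) = 2
lane  0: xor(0x19,0xaf) ⇒ 0xb6
lane  1: xor(0x82,0x77) ⇒ 0xf5
lane  2: tail/ones ⇒ 0xff
lane  3: tail/ones ⇒ 0xff
lane  4: tail/ones ⇒ 0xff
lane  5: tail/ones ⇒ 0xff
lane  6: tail/ones ⇒ 0xff
lane  7: tail/ones ⇒ 0xff
lane  8: tail/ones ⇒ 0xff
lane  9: tail/ones ⇒ 0xff
lane 10: tail/ones ⇒ 0xff
lane 11: tail/ones ⇒ 0xff
lane 12: tail/ones ⇒ 0xff
lane 13: tail/ones ⇒ 0xff
lane 14: tail/ones ⇒ 0xff
lane 15: tail/ones ⇒ 0xff

vd = [182, 245, 255, 255, 255, 255, 255, 255, 255, 255, 255, 255, 255, 255, 255, 255]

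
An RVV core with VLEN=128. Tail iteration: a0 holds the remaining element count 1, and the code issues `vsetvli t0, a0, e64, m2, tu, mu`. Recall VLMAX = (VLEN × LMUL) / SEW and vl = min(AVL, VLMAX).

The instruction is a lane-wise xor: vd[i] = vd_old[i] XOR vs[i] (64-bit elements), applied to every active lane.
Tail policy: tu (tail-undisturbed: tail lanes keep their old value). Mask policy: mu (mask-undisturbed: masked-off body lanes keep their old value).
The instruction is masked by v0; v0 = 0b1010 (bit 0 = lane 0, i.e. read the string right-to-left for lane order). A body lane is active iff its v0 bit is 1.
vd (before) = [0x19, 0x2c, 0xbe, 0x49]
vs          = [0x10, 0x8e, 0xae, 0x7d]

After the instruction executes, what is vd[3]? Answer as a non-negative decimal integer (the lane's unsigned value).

lanes per group: 128·2/64 = 4
vl = min(AVL, VLMAX) = min(1, 4) = 1
[0] mask-off/keep = 0x19
[1] tail/keep = 0x2c
[2] tail/keep = 0xbe
[3] tail/keep = 0x49

vd[3] = 73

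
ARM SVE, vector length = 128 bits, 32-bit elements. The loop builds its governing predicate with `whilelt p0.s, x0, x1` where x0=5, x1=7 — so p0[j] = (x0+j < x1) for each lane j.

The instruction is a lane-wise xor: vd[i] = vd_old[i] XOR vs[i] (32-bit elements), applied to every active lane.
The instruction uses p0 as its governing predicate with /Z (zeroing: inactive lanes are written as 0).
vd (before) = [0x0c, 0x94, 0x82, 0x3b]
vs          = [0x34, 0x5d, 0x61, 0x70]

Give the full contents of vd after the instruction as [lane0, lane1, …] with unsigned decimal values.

vd = [56, 201, 0, 0]

128-bit reg / 32-bit elem → 4 lanes
p0[j] = (5+j < 7); true for j=0..1 → 2 lanes set
  i=0: xor(0x0c,0x34) → 56
  i=1: xor(0x94,0x5d) → 201
  i=2: tail/zero → 0
  i=3: tail/zero → 0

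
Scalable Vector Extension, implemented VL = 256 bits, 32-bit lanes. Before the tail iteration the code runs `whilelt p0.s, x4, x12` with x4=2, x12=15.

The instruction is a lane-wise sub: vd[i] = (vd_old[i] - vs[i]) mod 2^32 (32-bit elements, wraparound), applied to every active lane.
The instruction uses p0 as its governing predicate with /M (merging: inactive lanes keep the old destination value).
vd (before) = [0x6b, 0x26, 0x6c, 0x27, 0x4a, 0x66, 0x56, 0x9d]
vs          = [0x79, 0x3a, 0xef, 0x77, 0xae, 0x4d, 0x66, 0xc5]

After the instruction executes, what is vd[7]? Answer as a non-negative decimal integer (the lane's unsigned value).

vd[7] = 4294967256

lane count: 256 div 32 = 8
p0[j] = (2+j < 15); true for j=0..7 → 8 lanes set
[0] sub(0x6b,0x79) = 0xfffffff2
[1] sub(0x26,0x3a) = 0xffffffec
[2] sub(0x6c,0xef) = 0xffffff7d
[3] sub(0x27,0x77) = 0xffffffb0
[4] sub(0x4a,0xae) = 0xffffff9c
[5] sub(0x66,0x4d) = 0x19
[6] sub(0x56,0x66) = 0xfffffff0
[7] sub(0x9d,0xc5) = 0xffffffd8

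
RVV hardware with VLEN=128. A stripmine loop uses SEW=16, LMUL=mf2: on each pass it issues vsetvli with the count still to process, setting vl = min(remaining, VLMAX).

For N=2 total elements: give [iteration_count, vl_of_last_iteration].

[iterations, last_vl] = [1, 2]

VLMAX = (128 × 1/2) / 16 = 4 lanes
2 elements at 4/iter → 1 passes, remainder 2 on the last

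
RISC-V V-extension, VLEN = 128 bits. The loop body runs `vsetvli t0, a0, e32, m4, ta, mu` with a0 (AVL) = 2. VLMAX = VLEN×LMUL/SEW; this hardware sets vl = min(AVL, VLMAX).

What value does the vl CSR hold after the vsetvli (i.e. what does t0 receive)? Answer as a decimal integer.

vl = 2

VLMAX = (128 × 4) / 32 = 16 lanes
vl ← min(2, 16) = 2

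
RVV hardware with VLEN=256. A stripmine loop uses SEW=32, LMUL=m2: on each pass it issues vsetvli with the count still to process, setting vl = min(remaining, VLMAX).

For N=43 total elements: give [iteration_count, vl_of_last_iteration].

[iterations, last_vl] = [3, 11]

lanes per group: 256·2/32 = 16
iterations = ceil(43/16) = 3; final-pass vl = 11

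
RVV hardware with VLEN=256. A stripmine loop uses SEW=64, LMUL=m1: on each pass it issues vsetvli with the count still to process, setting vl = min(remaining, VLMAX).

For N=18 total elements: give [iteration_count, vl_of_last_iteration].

lanes per group: 256·1/64 = 4
18 elements at 4/iter → 5 passes, remainder 2 on the last

[iterations, last_vl] = [5, 2]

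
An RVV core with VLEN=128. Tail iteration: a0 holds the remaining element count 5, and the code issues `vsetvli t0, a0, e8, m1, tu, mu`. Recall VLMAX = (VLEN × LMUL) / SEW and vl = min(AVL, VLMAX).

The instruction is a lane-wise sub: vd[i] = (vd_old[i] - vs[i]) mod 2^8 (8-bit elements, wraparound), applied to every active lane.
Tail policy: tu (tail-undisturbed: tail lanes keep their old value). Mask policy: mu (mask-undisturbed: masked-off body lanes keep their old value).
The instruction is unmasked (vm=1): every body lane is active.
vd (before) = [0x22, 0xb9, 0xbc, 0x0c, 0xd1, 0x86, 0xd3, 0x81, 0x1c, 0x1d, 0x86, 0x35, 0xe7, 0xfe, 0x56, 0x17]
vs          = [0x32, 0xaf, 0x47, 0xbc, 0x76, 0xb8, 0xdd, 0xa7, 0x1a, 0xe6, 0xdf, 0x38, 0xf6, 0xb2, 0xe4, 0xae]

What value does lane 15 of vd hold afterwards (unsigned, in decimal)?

VLMAX = (128 × 1) / 8 = 16 lanes
vl ← min(5, 16) = 5
[0] sub(0x22,0x32) = 0xf0
[1] sub(0xb9,0xaf) = 0x0a
[2] sub(0xbc,0x47) = 0x75
[3] sub(0x0c,0xbc) = 0x50
[4] sub(0xd1,0x76) = 0x5b
[5] tail/keep = 0x86
[6] tail/keep = 0xd3
[7] tail/keep = 0x81
[8] tail/keep = 0x1c
[9] tail/keep = 0x1d
[10] tail/keep = 0x86
[11] tail/keep = 0x35
[12] tail/keep = 0xe7
[13] tail/keep = 0xfe
[14] tail/keep = 0x56
[15] tail/keep = 0x17

vd[15] = 23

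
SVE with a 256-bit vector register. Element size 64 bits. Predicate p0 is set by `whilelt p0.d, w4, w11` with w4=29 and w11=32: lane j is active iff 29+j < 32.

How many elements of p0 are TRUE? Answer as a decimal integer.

vl = 3

register lanes = 256/64 = 4
whilelt: lane j active iff 29+j < 32 → j < 3 → 3 active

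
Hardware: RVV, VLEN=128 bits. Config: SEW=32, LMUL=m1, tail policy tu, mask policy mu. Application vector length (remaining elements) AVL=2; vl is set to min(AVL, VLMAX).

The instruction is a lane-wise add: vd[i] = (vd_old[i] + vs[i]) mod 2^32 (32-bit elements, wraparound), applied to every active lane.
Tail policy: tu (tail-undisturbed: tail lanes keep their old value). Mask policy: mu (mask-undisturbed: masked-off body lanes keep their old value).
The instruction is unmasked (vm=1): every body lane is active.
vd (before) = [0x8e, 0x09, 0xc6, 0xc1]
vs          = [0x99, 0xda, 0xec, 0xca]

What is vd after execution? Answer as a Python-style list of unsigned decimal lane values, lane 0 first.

VLMAX = (128 × 1) / 32 = 4 lanes
AVL=2 ≤ VLMAX=4, so vl = 2
lane  0: add(0x8e,0x99) ⇒ 0x127
lane  1: add(0x09,0xda) ⇒ 0xe3
lane  2: tail/keep ⇒ 0xc6
lane  3: tail/keep ⇒ 0xc1

vd = [295, 227, 198, 193]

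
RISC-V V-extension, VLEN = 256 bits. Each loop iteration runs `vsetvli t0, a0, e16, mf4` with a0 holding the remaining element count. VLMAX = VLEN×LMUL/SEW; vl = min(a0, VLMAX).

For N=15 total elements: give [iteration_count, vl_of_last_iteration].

[iterations, last_vl] = [4, 3]

VLMAX = (256 × 1/4) / 16 = 4 lanes
15 elements at 4/iter → 4 passes, remainder 3 on the last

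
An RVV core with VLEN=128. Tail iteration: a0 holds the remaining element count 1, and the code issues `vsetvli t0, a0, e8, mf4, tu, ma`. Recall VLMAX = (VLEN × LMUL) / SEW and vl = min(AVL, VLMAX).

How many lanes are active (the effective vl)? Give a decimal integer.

lanes per group: 128·1/4/8 = 4
vl ← min(1, 4) = 1

vl = 1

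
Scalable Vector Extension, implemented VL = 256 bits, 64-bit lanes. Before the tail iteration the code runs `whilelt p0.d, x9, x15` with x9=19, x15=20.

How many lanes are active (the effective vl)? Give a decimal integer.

vl = 1

lane count: 256 div 64 = 4
p0[j] = (19+j < 20); true for j=0..0 → 1 lanes set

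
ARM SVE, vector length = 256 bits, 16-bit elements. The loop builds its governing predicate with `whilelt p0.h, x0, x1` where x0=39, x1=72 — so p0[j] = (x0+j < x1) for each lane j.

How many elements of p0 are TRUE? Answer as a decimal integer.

lane count: 256 div 16 = 16
active while 39+j < 72, i.e. j ∈ [0,33) capped at 16 ⇒ 16

vl = 16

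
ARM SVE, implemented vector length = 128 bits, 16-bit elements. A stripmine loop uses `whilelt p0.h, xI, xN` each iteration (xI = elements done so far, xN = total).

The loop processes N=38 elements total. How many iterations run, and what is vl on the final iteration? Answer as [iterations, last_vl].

[iterations, last_vl] = [5, 6]

128-bit reg / 16-bit elem → 8 lanes
N=38: ⌈38/8⌉ = 5 iters; last vl = 38 − 4×8 = 6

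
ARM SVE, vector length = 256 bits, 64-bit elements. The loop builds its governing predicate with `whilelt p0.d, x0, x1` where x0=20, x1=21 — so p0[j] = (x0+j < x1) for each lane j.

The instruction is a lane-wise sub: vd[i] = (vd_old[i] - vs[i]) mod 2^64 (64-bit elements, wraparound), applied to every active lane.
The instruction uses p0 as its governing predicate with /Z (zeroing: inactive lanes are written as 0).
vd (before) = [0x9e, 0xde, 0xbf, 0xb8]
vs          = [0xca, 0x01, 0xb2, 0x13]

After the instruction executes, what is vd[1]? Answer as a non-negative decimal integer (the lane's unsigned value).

lane count: 256 div 64 = 4
whilelt: lane j active iff 20+j < 21 → j < 1 → 1 active
lane  0: sub(0x9e,0xca) ⇒ 0xffffffffffffffd4
lane  1: tail/zero ⇒ 0x00
lane  2: tail/zero ⇒ 0x00
lane  3: tail/zero ⇒ 0x00

vd[1] = 0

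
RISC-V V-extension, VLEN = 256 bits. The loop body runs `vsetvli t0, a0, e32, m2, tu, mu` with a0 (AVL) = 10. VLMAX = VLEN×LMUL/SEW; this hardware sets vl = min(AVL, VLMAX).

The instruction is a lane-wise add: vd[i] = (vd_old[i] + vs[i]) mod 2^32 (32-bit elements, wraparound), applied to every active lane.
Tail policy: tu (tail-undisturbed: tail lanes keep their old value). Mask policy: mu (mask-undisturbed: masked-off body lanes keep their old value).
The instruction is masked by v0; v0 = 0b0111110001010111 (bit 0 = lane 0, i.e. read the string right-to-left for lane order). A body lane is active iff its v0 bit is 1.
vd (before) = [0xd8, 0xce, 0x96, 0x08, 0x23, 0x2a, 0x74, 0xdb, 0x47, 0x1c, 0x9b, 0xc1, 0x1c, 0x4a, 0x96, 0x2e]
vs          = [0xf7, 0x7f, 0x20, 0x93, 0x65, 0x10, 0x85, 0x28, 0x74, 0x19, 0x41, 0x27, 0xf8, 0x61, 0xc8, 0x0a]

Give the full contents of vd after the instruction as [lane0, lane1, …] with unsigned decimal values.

vd = [463, 333, 182, 8, 136, 42, 249, 219, 71, 28, 155, 193, 28, 74, 150, 46]

VLMAX = (256 × 2) / 32 = 16 lanes
vl ← min(10, 16) = 10
[0] add(0xd8,0xf7) = 0x1cf
[1] add(0xce,0x7f) = 0x14d
[2] add(0x96,0x20) = 0xb6
[3] mask-off/keep = 0x08
[4] add(0x23,0x65) = 0x88
[5] mask-off/keep = 0x2a
[6] add(0x74,0x85) = 0xf9
[7] mask-off/keep = 0xdb
[8] mask-off/keep = 0x47
[9] mask-off/keep = 0x1c
[10] tail/keep = 0x9b
[11] tail/keep = 0xc1
[12] tail/keep = 0x1c
[13] tail/keep = 0x4a
[14] tail/keep = 0x96
[15] tail/keep = 0x2e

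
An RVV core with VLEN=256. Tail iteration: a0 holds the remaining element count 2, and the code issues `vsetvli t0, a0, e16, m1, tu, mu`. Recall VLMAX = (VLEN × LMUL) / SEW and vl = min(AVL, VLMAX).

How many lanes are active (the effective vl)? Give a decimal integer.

lanes per group: 256·1/16 = 16
vl ← min(2, 16) = 2

vl = 2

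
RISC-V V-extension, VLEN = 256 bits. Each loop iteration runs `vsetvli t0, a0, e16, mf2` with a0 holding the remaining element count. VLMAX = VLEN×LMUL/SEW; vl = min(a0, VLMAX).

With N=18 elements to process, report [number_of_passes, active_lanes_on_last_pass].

[iterations, last_vl] = [3, 2]

VLMAX = (256 × 1/2) / 16 = 8 lanes
N=18: ⌈18/8⌉ = 3 iters; last vl = 18 − 2×8 = 2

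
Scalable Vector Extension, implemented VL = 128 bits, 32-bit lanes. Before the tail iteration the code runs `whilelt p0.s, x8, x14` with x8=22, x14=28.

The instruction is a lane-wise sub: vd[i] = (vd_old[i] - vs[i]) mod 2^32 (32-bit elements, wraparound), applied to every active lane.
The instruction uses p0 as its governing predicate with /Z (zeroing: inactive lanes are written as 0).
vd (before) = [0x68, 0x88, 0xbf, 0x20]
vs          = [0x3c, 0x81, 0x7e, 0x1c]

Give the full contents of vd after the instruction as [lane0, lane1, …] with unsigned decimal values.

lane count: 128 div 32 = 4
p0[j] = (22+j < 28); true for j=0..3 → 4 lanes set
  i=0: sub(0x68,0x3c) → 44
  i=1: sub(0x88,0x81) → 7
  i=2: sub(0xbf,0x7e) → 65
  i=3: sub(0x20,0x1c) → 4

vd = [44, 7, 65, 4]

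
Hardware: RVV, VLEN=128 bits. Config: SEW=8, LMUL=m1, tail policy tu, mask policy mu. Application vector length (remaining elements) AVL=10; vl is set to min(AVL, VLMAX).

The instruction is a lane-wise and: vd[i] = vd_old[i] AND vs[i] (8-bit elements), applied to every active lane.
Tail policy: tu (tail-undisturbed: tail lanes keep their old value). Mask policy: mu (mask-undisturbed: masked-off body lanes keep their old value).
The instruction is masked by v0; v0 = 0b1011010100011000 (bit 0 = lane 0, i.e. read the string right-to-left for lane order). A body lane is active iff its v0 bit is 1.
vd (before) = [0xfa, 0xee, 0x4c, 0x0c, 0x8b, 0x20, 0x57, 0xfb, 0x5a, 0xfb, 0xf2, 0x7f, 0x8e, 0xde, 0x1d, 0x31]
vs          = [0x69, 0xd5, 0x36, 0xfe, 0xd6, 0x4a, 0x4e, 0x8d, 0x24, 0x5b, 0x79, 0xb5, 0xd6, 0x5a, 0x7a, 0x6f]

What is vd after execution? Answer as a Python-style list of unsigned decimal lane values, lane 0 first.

vd = [250, 238, 76, 12, 130, 32, 87, 251, 0, 251, 242, 127, 142, 222, 29, 49]

VLMAX = (128 × 1) / 8 = 16 lanes
vl = min(AVL, VLMAX) = min(10, 16) = 10
  i=0: mask-off/keep → 250
  i=1: mask-off/keep → 238
  i=2: mask-off/keep → 76
  i=3: and(0x0c,0xfe) → 12
  i=4: and(0x8b,0xd6) → 130
  i=5: mask-off/keep → 32
  i=6: mask-off/keep → 87
  i=7: mask-off/keep → 251
  i=8: and(0x5a,0x24) → 0
  i=9: mask-off/keep → 251
  i=10: tail/keep → 242
  i=11: tail/keep → 127
  i=12: tail/keep → 142
  i=13: tail/keep → 222
  i=14: tail/keep → 29
  i=15: tail/keep → 49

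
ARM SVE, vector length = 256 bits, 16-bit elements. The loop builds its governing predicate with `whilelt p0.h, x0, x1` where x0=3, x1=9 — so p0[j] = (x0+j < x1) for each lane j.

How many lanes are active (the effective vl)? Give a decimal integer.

vl = 6

lane count: 256 div 16 = 16
whilelt: lane j active iff 3+j < 9 → j < 6 → 6 active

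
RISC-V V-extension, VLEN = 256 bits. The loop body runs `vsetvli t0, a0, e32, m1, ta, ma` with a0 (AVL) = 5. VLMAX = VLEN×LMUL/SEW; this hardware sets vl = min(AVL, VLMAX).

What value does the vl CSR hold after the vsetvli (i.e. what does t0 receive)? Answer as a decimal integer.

VLMAX = (256 × 1) / 32 = 8 lanes
vl = min(AVL, VLMAX) = min(5, 8) = 5

vl = 5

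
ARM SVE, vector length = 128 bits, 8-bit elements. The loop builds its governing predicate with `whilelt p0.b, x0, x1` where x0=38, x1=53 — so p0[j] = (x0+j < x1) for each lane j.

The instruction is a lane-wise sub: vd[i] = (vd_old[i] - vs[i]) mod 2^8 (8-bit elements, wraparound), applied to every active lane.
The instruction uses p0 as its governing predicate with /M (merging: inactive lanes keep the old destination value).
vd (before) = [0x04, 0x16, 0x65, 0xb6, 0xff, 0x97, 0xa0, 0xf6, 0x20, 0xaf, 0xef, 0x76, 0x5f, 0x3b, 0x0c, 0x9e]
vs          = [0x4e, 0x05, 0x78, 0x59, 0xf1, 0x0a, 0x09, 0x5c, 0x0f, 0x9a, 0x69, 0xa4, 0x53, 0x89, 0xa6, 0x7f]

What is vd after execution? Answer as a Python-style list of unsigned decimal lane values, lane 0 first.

vd = [182, 17, 237, 93, 14, 141, 151, 154, 17, 21, 134, 210, 12, 178, 102, 158]

128-bit reg / 8-bit elem → 16 lanes
active while 38+j < 53, i.e. j ∈ [0,15) capped at 16 ⇒ 15
  i=0: sub(0x04,0x4e) → 182
  i=1: sub(0x16,0x05) → 17
  i=2: sub(0x65,0x78) → 237
  i=3: sub(0xb6,0x59) → 93
  i=4: sub(0xff,0xf1) → 14
  i=5: sub(0x97,0x0a) → 141
  i=6: sub(0xa0,0x09) → 151
  i=7: sub(0xf6,0x5c) → 154
  i=8: sub(0x20,0x0f) → 17
  i=9: sub(0xaf,0x9a) → 21
  i=10: sub(0xef,0x69) → 134
  i=11: sub(0x76,0xa4) → 210
  i=12: sub(0x5f,0x53) → 12
  i=13: sub(0x3b,0x89) → 178
  i=14: sub(0x0c,0xa6) → 102
  i=15: tail/keep → 158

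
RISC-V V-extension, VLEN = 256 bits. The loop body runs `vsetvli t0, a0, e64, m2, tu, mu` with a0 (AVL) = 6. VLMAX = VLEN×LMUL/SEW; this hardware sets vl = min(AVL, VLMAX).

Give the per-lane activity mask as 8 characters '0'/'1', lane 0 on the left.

predicate = 11111100

VLMAX = VLEN×LMUL/SEW = 256×2/64 = 8
AVL=6 ≤ VLMAX=8, so vl = 6
bits (lane 0 leftmost): 11111100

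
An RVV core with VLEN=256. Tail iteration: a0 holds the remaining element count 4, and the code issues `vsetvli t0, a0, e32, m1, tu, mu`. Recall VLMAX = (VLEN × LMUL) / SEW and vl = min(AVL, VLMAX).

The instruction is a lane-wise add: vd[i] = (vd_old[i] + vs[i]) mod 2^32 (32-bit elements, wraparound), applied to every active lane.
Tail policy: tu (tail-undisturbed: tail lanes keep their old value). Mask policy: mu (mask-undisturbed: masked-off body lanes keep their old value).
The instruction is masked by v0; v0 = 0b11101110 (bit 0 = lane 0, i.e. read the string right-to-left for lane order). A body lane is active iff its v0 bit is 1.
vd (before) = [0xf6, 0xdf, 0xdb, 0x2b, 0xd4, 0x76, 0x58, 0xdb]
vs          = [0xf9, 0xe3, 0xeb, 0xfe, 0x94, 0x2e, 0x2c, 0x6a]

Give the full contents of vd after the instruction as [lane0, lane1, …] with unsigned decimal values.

lanes per group: 256·1/32 = 8
AVL=4 ≤ VLMAX=8, so vl = 4
vd[0] mask-off/keep -> 0xf6
vd[1] add(0xdf,0xe3) -> 0x1c2
vd[2] add(0xdb,0xeb) -> 0x1c6
vd[3] add(0x2b,0xfe) -> 0x129
vd[4] tail/keep -> 0xd4
vd[5] tail/keep -> 0x76
vd[6] tail/keep -> 0x58
vd[7] tail/keep -> 0xdb

vd = [246, 450, 454, 297, 212, 118, 88, 219]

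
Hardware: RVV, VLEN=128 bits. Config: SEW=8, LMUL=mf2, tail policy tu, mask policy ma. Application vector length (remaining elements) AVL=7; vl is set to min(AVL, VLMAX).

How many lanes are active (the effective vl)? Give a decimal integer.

VLMAX = (128 × 1/2) / 8 = 8 lanes
AVL=7 ≤ VLMAX=8, so vl = 7

vl = 7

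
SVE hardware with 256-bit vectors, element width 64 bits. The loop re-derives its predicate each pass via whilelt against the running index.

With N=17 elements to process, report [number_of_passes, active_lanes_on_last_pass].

lane count: 256 div 64 = 4
N=17: ⌈17/4⌉ = 5 iters; last vl = 17 − 4×4 = 1

[iterations, last_vl] = [5, 1]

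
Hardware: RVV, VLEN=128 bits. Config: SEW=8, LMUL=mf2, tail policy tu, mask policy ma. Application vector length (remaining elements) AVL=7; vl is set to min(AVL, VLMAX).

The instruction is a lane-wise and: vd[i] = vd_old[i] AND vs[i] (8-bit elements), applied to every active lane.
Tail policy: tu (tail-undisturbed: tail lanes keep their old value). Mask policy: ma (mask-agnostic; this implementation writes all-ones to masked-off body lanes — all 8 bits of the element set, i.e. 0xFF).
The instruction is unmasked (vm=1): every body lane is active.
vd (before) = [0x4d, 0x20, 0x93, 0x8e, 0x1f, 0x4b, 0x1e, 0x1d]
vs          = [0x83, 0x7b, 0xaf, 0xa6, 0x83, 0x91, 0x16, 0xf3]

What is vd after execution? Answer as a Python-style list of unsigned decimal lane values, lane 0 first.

lanes per group: 128·1/2/8 = 8
vl = min(AVL, VLMAX) = min(7, 8) = 7
lane  0: and(0x4d,0x83) ⇒ 0x01
lane  1: and(0x20,0x7b) ⇒ 0x20
lane  2: and(0x93,0xaf) ⇒ 0x83
lane  3: and(0x8e,0xa6) ⇒ 0x86
lane  4: and(0x1f,0x83) ⇒ 0x03
lane  5: and(0x4b,0x91) ⇒ 0x01
lane  6: and(0x1e,0x16) ⇒ 0x16
lane  7: tail/keep ⇒ 0x1d

vd = [1, 32, 131, 134, 3, 1, 22, 29]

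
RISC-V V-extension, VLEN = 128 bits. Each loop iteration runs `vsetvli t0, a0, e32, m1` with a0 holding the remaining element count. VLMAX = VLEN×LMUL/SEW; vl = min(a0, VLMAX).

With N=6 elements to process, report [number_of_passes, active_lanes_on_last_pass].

[iterations, last_vl] = [2, 2]

VLMAX = VLEN×LMUL/SEW = 128×1/32 = 4
iterations = ceil(6/4) = 2; final-pass vl = 2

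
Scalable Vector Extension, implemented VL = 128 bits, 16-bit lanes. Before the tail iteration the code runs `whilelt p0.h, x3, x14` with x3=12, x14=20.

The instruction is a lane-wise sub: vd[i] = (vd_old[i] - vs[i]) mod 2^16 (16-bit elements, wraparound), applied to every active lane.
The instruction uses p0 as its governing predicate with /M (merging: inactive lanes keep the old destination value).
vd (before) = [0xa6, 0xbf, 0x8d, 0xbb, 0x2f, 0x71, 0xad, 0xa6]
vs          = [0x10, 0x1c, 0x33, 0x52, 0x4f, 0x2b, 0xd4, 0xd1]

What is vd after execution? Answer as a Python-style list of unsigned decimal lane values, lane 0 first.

vd = [150, 163, 90, 105, 65504, 70, 65497, 65493]

lane count: 128 div 16 = 8
whilelt: lane j active iff 12+j < 20 → j < 8 → 8 active
  i=0: sub(0xa6,0x10) → 150
  i=1: sub(0xbf,0x1c) → 163
  i=2: sub(0x8d,0x33) → 90
  i=3: sub(0xbb,0x52) → 105
  i=4: sub(0x2f,0x4f) → 65504
  i=5: sub(0x71,0x2b) → 70
  i=6: sub(0xad,0xd4) → 65497
  i=7: sub(0xa6,0xd1) → 65493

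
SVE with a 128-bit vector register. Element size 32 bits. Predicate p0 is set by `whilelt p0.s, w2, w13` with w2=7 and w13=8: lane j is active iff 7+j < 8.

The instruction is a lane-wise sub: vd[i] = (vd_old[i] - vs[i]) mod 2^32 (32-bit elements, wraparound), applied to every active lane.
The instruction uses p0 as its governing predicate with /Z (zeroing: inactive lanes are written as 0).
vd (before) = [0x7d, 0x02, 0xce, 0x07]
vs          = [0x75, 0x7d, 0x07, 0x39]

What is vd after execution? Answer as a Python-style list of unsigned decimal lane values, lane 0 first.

lane count: 128 div 32 = 4
p0[j] = (7+j < 8); true for j=0..0 → 1 lanes set
  i=0: sub(0x7d,0x75) → 8
  i=1: tail/zero → 0
  i=2: tail/zero → 0
  i=3: tail/zero → 0

vd = [8, 0, 0, 0]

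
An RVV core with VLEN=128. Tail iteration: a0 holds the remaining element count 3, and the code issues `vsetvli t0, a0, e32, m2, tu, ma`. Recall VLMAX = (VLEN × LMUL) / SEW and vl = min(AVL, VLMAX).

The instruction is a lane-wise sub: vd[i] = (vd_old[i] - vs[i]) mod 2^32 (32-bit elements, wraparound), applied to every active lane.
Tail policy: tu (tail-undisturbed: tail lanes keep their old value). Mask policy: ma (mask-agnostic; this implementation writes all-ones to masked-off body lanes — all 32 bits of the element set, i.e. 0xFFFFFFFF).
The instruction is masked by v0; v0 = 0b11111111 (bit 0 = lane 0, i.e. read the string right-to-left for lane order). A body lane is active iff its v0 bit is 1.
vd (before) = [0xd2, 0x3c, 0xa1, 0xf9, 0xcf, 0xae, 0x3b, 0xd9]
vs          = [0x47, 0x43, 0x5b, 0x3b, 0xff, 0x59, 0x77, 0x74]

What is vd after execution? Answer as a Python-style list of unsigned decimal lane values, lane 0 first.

VLMAX = (128 × 2) / 32 = 8 lanes
AVL=3 ≤ VLMAX=8, so vl = 3
lane  0: sub(0xd2,0x47) ⇒ 0x8b
lane  1: sub(0x3c,0x43) ⇒ 0xfffffff9
lane  2: sub(0xa1,0x5b) ⇒ 0x46
lane  3: tail/keep ⇒ 0xf9
lane  4: tail/keep ⇒ 0xcf
lane  5: tail/keep ⇒ 0xae
lane  6: tail/keep ⇒ 0x3b
lane  7: tail/keep ⇒ 0xd9

vd = [139, 4294967289, 70, 249, 207, 174, 59, 217]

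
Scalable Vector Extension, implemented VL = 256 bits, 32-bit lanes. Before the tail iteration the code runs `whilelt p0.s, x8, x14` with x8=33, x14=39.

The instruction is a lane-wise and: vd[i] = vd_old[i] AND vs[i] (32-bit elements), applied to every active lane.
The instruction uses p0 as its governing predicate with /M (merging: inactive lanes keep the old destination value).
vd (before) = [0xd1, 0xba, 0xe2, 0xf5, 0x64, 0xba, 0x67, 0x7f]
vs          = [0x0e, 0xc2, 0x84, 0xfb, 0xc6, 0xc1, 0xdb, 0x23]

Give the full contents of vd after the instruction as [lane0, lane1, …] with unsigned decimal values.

register lanes = 256/32 = 8
p0[j] = (33+j < 39); true for j=0..5 → 6 lanes set
vd[0] and(0xd1,0x0e) -> 0x00
vd[1] and(0xba,0xc2) -> 0x82
vd[2] and(0xe2,0x84) -> 0x80
vd[3] and(0xf5,0xfb) -> 0xf1
vd[4] and(0x64,0xc6) -> 0x44
vd[5] and(0xba,0xc1) -> 0x80
vd[6] tail/keep -> 0x67
vd[7] tail/keep -> 0x7f

vd = [0, 130, 128, 241, 68, 128, 103, 127]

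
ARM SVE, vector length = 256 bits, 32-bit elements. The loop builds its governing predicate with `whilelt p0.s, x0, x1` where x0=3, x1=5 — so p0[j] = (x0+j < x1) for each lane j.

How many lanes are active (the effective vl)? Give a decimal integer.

vl = 2

256-bit reg / 32-bit elem → 8 lanes
p0[j] = (3+j < 5); true for j=0..1 → 2 lanes set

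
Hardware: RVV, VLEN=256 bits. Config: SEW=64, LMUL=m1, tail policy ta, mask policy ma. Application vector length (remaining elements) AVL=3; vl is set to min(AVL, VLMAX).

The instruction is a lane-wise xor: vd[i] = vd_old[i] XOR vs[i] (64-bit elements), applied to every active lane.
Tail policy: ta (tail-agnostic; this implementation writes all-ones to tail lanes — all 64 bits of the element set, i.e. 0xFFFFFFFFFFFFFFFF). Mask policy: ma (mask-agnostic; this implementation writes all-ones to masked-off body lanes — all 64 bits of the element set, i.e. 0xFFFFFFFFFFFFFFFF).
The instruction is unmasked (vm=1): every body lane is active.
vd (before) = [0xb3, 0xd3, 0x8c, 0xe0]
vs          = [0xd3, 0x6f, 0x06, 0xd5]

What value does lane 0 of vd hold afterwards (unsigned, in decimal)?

vd[0] = 96

lanes per group: 256·1/64 = 4
vl ← min(3, 4) = 3
lane  0: xor(0xb3,0xd3) ⇒ 0x60
lane  1: xor(0xd3,0x6f) ⇒ 0xbc
lane  2: xor(0x8c,0x06) ⇒ 0x8a
lane  3: tail/ones ⇒ 0xffffffffffffffff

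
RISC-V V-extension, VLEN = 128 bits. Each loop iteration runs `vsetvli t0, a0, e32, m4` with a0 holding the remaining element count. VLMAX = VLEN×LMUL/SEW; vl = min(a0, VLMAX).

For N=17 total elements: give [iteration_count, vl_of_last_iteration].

[iterations, last_vl] = [2, 1]

VLMAX = (128 × 4) / 32 = 16 lanes
iterations = ceil(17/16) = 2; final-pass vl = 1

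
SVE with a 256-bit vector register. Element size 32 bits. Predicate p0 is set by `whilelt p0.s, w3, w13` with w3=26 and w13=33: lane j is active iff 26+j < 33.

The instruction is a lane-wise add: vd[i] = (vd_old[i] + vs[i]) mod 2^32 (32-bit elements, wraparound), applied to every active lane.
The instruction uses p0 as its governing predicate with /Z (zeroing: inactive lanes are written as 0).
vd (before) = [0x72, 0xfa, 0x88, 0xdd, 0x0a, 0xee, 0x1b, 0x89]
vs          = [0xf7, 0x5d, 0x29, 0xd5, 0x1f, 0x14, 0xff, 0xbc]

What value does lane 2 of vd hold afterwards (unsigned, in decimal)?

lane count: 256 div 32 = 8
active while 26+j < 33, i.e. j ∈ [0,7) capped at 8 ⇒ 7
vd[0] add(0x72,0xf7) -> 0x169
vd[1] add(0xfa,0x5d) -> 0x157
vd[2] add(0x88,0x29) -> 0xb1
vd[3] add(0xdd,0xd5) -> 0x1b2
vd[4] add(0x0a,0x1f) -> 0x29
vd[5] add(0xee,0x14) -> 0x102
vd[6] add(0x1b,0xff) -> 0x11a
vd[7] tail/zero -> 0x00

vd[2] = 177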